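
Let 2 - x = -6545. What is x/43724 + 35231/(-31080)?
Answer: -47748553/48533640 ≈ -0.98382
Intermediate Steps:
x = 6547 (x = 2 - 1*(-6545) = 2 + 6545 = 6547)
x/43724 + 35231/(-31080) = 6547/43724 + 35231/(-31080) = 6547*(1/43724) + 35231*(-1/31080) = 6547/43724 - 5033/4440 = -47748553/48533640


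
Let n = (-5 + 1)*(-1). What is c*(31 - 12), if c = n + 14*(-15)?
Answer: -3914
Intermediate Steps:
n = 4 (n = -4*(-1) = 4)
c = -206 (c = 4 + 14*(-15) = 4 - 210 = -206)
c*(31 - 12) = -206*(31 - 12) = -206*19 = -3914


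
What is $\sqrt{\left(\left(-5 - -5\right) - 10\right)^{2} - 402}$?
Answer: $i \sqrt{302} \approx 17.378 i$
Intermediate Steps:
$\sqrt{\left(\left(-5 - -5\right) - 10\right)^{2} - 402} = \sqrt{\left(\left(-5 + 5\right) - 10\right)^{2} - 402} = \sqrt{\left(0 - 10\right)^{2} - 402} = \sqrt{\left(-10\right)^{2} - 402} = \sqrt{100 - 402} = \sqrt{-302} = i \sqrt{302}$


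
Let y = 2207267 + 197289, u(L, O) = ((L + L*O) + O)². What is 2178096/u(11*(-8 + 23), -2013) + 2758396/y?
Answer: 2331120934888415/2032056102651267 ≈ 1.1472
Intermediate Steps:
u(L, O) = (L + O + L*O)²
y = 2404556
2178096/u(11*(-8 + 23), -2013) + 2758396/y = 2178096/((11*(-8 + 23) - 2013 + (11*(-8 + 23))*(-2013))²) + 2758396/2404556 = 2178096/((11*15 - 2013 + (11*15)*(-2013))²) + 2758396*(1/2404556) = 2178096/((165 - 2013 + 165*(-2013))²) + 689599/601139 = 2178096/((165 - 2013 - 332145)²) + 689599/601139 = 2178096/((-333993)²) + 689599/601139 = 2178096/111551324049 + 689599/601139 = 2178096*(1/111551324049) + 689599/601139 = 726032/37183774683 + 689599/601139 = 2331120934888415/2032056102651267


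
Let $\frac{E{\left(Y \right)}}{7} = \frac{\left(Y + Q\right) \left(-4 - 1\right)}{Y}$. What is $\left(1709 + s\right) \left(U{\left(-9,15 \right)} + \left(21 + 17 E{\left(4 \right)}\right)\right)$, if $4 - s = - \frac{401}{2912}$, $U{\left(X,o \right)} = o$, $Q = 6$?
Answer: $- \frac{14482071271}{5824} \approx -2.4866 \cdot 10^{6}$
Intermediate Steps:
$E{\left(Y \right)} = \frac{7 \left(-30 - 5 Y\right)}{Y}$ ($E{\left(Y \right)} = 7 \frac{\left(Y + 6\right) \left(-4 - 1\right)}{Y} = 7 \frac{\left(6 + Y\right) \left(-5\right)}{Y} = 7 \frac{-30 - 5 Y}{Y} = \frac{7 \left(-30 - 5 Y\right)}{Y}$)
$s = \frac{12049}{2912}$ ($s = 4 - - \frac{401}{2912} = 4 + \frac{401}{2912} = \frac{12049}{2912} \approx 4.1377$)
$\left(1709 + s\right) \left(U{\left(-9,15 \right)} + \left(21 + 17 E{\left(4 \right)}\right)\right) = \left(1709 + \frac{12049}{2912}\right) \left(15 + \left(21 + 17 \left(-35 - \frac{210}{4}\right)\right)\right) = \frac{4988657 \left(15 + \left(21 + 17 \left(-35 - \frac{105}{2}\right)\right)\right)}{2912} = \frac{4988657 \left(15 + \left(21 + 17 \left(- \frac{175}{2}\right)\right)\right)}{2912} = \frac{4988657 \left(15 + \left(21 - \frac{2975}{2}\right)\right)}{2912} = \frac{4988657 \left(15 - \frac{2933}{2}\right)}{2912} = \frac{4988657}{2912} \left(- \frac{2903}{2}\right) = - \frac{14482071271}{5824}$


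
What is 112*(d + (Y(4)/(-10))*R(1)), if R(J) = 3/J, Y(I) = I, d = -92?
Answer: -52192/5 ≈ -10438.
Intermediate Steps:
112*(d + (Y(4)/(-10))*R(1)) = 112*(-92 + (4/(-10))*(3/1)) = 112*(-92 + (4*(-⅒))*(3*1)) = 112*(-92 - ⅖*3) = 112*(-92 - 6/5) = 112*(-466/5) = -52192/5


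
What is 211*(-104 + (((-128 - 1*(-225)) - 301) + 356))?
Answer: 10128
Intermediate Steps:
211*(-104 + (((-128 - 1*(-225)) - 301) + 356)) = 211*(-104 + (((-128 + 225) - 301) + 356)) = 211*(-104 + ((97 - 301) + 356)) = 211*(-104 + (-204 + 356)) = 211*(-104 + 152) = 211*48 = 10128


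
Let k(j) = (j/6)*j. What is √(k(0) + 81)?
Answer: 9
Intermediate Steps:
k(j) = j²/6 (k(j) = (j*(⅙))*j = (j/6)*j = j²/6)
√(k(0) + 81) = √((⅙)*0² + 81) = √((⅙)*0 + 81) = √(0 + 81) = √81 = 9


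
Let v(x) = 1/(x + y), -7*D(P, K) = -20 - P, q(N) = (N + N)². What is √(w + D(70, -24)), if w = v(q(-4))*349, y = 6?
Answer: √87430/70 ≈ 4.2241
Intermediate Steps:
q(N) = 4*N² (q(N) = (2*N)² = 4*N²)
D(P, K) = 20/7 + P/7 (D(P, K) = -(-20 - P)/7 = 20/7 + P/7)
v(x) = 1/(6 + x) (v(x) = 1/(x + 6) = 1/(6 + x))
w = 349/70 (w = 349/(6 + 4*(-4)²) = 349/(6 + 4*16) = 349/(6 + 64) = 349/70 ≈ 4.9857)
√(w + D(70, -24)) = √(349/70 + (20/7 + (⅐)*70)) = √(349/70 + (20/7 + 10)) = √(349/70 + 90/7) = √(1249/70) = √87430/70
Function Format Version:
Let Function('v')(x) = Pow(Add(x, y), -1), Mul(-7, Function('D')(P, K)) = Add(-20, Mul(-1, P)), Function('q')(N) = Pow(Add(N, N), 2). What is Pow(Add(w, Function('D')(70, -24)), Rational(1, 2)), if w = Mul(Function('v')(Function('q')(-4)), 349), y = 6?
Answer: Mul(Rational(1, 70), Pow(87430, Rational(1, 2))) ≈ 4.2241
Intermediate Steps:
Function('q')(N) = Mul(4, Pow(N, 2)) (Function('q')(N) = Pow(Mul(2, N), 2) = Mul(4, Pow(N, 2)))
Function('D')(P, K) = Add(Rational(20, 7), Mul(Rational(1, 7), P)) (Function('D')(P, K) = Mul(Rational(-1, 7), Add(-20, Mul(-1, P))) = Add(Rational(20, 7), Mul(Rational(1, 7), P)))
Function('v')(x) = Pow(Add(6, x), -1) (Function('v')(x) = Pow(Add(x, 6), -1) = Pow(Add(6, x), -1))
w = Rational(349, 70) (w = Mul(Pow(Add(6, Mul(4, Pow(-4, 2))), -1), 349) = Mul(Pow(Add(6, Mul(4, 16)), -1), 349) = Mul(Pow(Add(6, 64), -1), 349) = Mul(Pow(70, -1), 349) = Mul(Rational(1, 70), 349) = Rational(349, 70) ≈ 4.9857)
Pow(Add(w, Function('D')(70, -24)), Rational(1, 2)) = Pow(Add(Rational(349, 70), Add(Rational(20, 7), Mul(Rational(1, 7), 70))), Rational(1, 2)) = Pow(Add(Rational(349, 70), Add(Rational(20, 7), 10)), Rational(1, 2)) = Pow(Add(Rational(349, 70), Rational(90, 7)), Rational(1, 2)) = Pow(Rational(1249, 70), Rational(1, 2)) = Mul(Rational(1, 70), Pow(87430, Rational(1, 2)))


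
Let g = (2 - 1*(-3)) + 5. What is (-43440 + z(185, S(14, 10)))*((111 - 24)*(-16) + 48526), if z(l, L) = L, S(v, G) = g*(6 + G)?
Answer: -2039959520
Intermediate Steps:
g = 10 (g = (2 + 3) + 5 = 5 + 5 = 10)
S(v, G) = 60 + 10*G (S(v, G) = 10*(6 + G) = 60 + 10*G)
(-43440 + z(185, S(14, 10)))*((111 - 24)*(-16) + 48526) = (-43440 + (60 + 10*10))*((111 - 24)*(-16) + 48526) = (-43440 + (60 + 100))*(87*(-16) + 48526) = (-43440 + 160)*(-1392 + 48526) = -43280*47134 = -2039959520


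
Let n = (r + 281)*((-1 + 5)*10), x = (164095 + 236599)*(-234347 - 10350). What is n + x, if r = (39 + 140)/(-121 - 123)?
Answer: -5980965118948/61 ≈ -9.8049e+10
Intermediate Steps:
r = -179/244 (r = 179/(-244) = 179*(-1/244) = -179/244 ≈ -0.73361)
x = -98048619718 (x = 400694*(-244697) = -98048619718)
n = 683850/61 (n = (-179/244 + 281)*((-1 + 5)*10) = 68385*(4*10)/244 = (68385/244)*40 = 683850/61 ≈ 11211.)
n + x = 683850/61 - 98048619718 = -5980965118948/61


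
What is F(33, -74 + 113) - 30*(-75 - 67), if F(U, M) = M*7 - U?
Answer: 4500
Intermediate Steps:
F(U, M) = -U + 7*M (F(U, M) = 7*M - U = -U + 7*M)
F(33, -74 + 113) - 30*(-75 - 67) = (-1*33 + 7*(-74 + 113)) - 30*(-75 - 67) = (-33 + 7*39) - 30*(-142) = (-33 + 273) + 4260 = 240 + 4260 = 4500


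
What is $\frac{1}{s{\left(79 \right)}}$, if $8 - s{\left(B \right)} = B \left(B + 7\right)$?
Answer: $- \frac{1}{6786} \approx -0.00014736$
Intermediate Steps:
$s{\left(B \right)} = 8 - B \left(7 + B\right)$ ($s{\left(B \right)} = 8 - B \left(B + 7\right) = 8 - B \left(7 + B\right)$)
$\frac{1}{s{\left(79 \right)}} = \frac{1}{8 - 79^{2} - 553} = \frac{1}{8 - 6241 - 553} = \frac{1}{-6786} = - \frac{1}{6786}$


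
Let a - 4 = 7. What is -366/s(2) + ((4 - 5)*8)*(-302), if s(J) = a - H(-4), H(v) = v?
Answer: 11958/5 ≈ 2391.6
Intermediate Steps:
a = 11 (a = 4 + 7 = 11)
s(J) = 15 (s(J) = 11 - 1*(-4) = 11 + 4 = 15)
-366/s(2) + ((4 - 5)*8)*(-302) = -366/15 + ((4 - 5)*8)*(-302) = -366*1/15 - 1*8*(-302) = -122/5 - 8*(-302) = -122/5 + 2416 = 11958/5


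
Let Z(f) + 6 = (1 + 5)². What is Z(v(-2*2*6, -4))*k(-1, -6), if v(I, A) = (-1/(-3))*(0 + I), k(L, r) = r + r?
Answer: -360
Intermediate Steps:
k(L, r) = 2*r
v(I, A) = I/3 (v(I, A) = (-1*(-⅓))*I = I/3)
Z(f) = 30 (Z(f) = -6 + (1 + 5)² = -6 + 6² = -6 + 36 = 30)
Z(v(-2*2*6, -4))*k(-1, -6) = 30*(2*(-6)) = 30*(-12) = -360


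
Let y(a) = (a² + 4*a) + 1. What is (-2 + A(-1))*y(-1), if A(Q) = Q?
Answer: 6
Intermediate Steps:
y(a) = 1 + a² + 4*a
(-2 + A(-1))*y(-1) = (-2 - 1)*(1 + (-1)² + 4*(-1)) = -3*(1 + 1 - 4) = -3*(-2) = 6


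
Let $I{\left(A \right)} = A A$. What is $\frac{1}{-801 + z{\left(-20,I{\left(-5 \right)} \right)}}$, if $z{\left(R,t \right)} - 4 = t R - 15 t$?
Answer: $- \frac{1}{1672} \approx -0.00059809$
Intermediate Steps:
$I{\left(A \right)} = A^{2}$
$z{\left(R,t \right)} = 4 - 15 t + R t$ ($z{\left(R,t \right)} = 4 + \left(t R - 15 t\right) = 4 + \left(R t - 15 t\right) = 4 + \left(- 15 t + R t\right) = 4 - 15 t + R t$)
$\frac{1}{-801 + z{\left(-20,I{\left(-5 \right)} \right)}} = \frac{1}{-801 - \left(-4 + 875\right)} = \frac{1}{-801 - 871} = \frac{1}{-1672} = - \frac{1}{1672}$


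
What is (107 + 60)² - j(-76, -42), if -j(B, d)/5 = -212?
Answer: 26829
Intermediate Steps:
j(B, d) = 1060 (j(B, d) = -5*(-212) = 1060)
(107 + 60)² - j(-76, -42) = (107 + 60)² - 1*1060 = 167² - 1060 = 27889 - 1060 = 26829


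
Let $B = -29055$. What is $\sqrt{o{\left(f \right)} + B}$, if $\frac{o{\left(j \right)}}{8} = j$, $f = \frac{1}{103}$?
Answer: $\frac{i \sqrt{308243671}}{103} \approx 170.46 i$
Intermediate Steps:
$f = \frac{1}{103} \approx 0.0097087$
$o{\left(j \right)} = 8 j$
$\sqrt{o{\left(f \right)} + B} = \sqrt{8 \cdot \frac{1}{103} - 29055} = \sqrt{\frac{8}{103} - 29055} = \sqrt{- \frac{2992657}{103}} = \frac{i \sqrt{308243671}}{103}$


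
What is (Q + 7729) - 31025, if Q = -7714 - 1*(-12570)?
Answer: -18440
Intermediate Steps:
Q = 4856 (Q = -7714 + 12570 = 4856)
(Q + 7729) - 31025 = (4856 + 7729) - 31025 = 12585 - 31025 = -18440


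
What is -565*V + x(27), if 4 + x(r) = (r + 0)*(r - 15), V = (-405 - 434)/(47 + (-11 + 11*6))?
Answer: 506675/102 ≈ 4967.4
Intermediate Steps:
V = -839/102 (V = -839/(47 + (-11 + 66)) = -839/(47 + 55) = -839/102 ≈ -8.2255)
x(r) = -4 + r*(-15 + r) (x(r) = -4 + (r + 0)*(r - 15) = -4 + r*(-15 + r))
-565*V + x(27) = -565*(-839/102) + (-4 + 27² - 15*27) = 474035/102 + (-4 + 729 - 405) = 474035/102 + 320 = 506675/102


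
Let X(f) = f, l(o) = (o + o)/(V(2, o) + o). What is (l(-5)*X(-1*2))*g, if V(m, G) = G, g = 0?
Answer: 0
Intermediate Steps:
l(o) = 1 (l(o) = (o + o)/(o + o) = (2*o)/((2*o)) = (2*o)*(1/(2*o)) = 1)
(l(-5)*X(-1*2))*g = (1*(-1*2))*0 = (1*(-2))*0 = -2*0 = 0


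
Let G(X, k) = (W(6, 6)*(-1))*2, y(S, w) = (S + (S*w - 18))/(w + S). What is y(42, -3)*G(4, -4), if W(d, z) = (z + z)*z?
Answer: 4896/13 ≈ 376.62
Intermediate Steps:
W(d, z) = 2*z² (W(d, z) = (2*z)*z = 2*z²)
y(S, w) = (-18 + S + S*w)/(S + w) (y(S, w) = (S + (-18 + S*w))/(S + w) = (-18 + S + S*w)/(S + w))
G(X, k) = -144 (G(X, k) = ((2*6²)*(-1))*2 = ((2*36)*(-1))*2 = (72*(-1))*2 = -72*2 = -144)
y(42, -3)*G(4, -4) = ((-18 + 42 + 42*(-3))/(42 - 3))*(-144) = ((-18 + 42 - 126)/39)*(-144) = ((1/39)*(-102))*(-144) = -34/13*(-144) = 4896/13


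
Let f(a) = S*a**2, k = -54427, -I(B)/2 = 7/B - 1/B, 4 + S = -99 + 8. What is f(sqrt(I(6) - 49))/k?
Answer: -4845/54427 ≈ -0.089018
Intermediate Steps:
S = -95 (S = -4 + (-99 + 8) = -4 - 91 = -95)
I(B) = -12/B (I(B) = -2*(7/B - 1/B) = -12/B)
f(a) = -95*a**2
f(sqrt(I(6) - 49))/k = -95*(sqrt(-12/6 - 49))**2/(-54427) = -95*(sqrt(-12*1/6 - 49))**2*(-1/54427) = -95*(sqrt(-2 - 49))**2*(-1/54427) = -95*(sqrt(-51))**2*(-1/54427) = -95*(I*sqrt(51))**2*(-1/54427) = -95*(-51)*(-1/54427) = 4845*(-1/54427) = -4845/54427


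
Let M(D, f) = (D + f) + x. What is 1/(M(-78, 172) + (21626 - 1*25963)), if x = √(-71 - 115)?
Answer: -4243/18003235 - I*√186/18003235 ≈ -0.00023568 - 7.5754e-7*I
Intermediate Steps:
x = I*√186 (x = √(-186) = I*√186 ≈ 13.638*I)
M(D, f) = D + f + I*√186 (M(D, f) = (D + f) + I*√186 = D + f + I*√186)
1/(M(-78, 172) + (21626 - 1*25963)) = 1/((-78 + 172 + I*√186) + (21626 - 1*25963)) = 1/((94 + I*√186) + (21626 - 25963)) = 1/((94 + I*√186) - 4337) = 1/(-4243 + I*√186)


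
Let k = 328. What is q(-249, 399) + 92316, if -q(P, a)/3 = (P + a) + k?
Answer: 90882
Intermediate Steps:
q(P, a) = -984 - 3*P - 3*a (q(P, a) = -3*((P + a) + 328) = -3*(328 + P + a) = -984 - 3*P - 3*a)
q(-249, 399) + 92316 = (-984 - 3*(-249) - 3*399) + 92316 = (-984 + 747 - 1197) + 92316 = -1434 + 92316 = 90882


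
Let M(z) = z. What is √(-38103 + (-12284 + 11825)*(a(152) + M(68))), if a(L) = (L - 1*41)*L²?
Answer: I*√1177195011 ≈ 34310.0*I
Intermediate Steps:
a(L) = L²*(-41 + L) (a(L) = (L - 41)*L² = (-41 + L)*L² = L²*(-41 + L))
√(-38103 + (-12284 + 11825)*(a(152) + M(68))) = √(-38103 + (-12284 + 11825)*(152²*(-41 + 152) + 68)) = √(-38103 - 459*(23104*111 + 68)) = √(-38103 - 459*(2564544 + 68)) = √(-38103 - 459*2564612) = √(-38103 - 1177156908) = √(-1177195011) = I*√1177195011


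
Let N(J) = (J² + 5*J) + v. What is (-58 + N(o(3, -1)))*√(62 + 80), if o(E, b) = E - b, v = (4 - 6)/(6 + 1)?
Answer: -156*√142/7 ≈ -265.56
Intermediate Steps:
v = -2/7 ≈ -0.28571
N(J) = -2/7 + J² + 5*J (N(J) = (J² + 5*J) - 2/7 = -2/7 + J² + 5*J)
(-58 + N(o(3, -1)))*√(62 + 80) = (-58 + (-2/7 + (3 - 1*(-1))² + 5*(3 - 1*(-1))))*√(62 + 80) = (-58 + (-2/7 + (3 + 1)² + 5*(3 + 1)))*√142 = (-58 + (-2/7 + 4² + 5*4))*√142 = (-58 + (-2/7 + 16 + 20))*√142 = (-58 + 250/7)*√142 = -156*√142/7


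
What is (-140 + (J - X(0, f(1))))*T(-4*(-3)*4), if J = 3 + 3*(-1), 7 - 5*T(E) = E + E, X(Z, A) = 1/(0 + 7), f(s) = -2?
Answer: 87309/35 ≈ 2494.5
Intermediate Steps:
X(Z, A) = ⅐ (X(Z, A) = 1/7 = ⅐)
T(E) = 7/5 - 2*E/5 (T(E) = 7/5 - (E + E)/5 = 7/5 - 2*E/5)
J = 0 (J = 3 - 3 = 0)
(-140 + (J - X(0, f(1))))*T(-4*(-3)*4) = (-140 + (0 - 1*⅐))*(7/5 - 2*(-4*(-3))*4/5) = (-140 + (0 - ⅐))*(7/5 - 24*4/5) = (-140 - ⅐)*(7/5 - ⅖*48) = -981*(7/5 - 96/5)/7 = -981/7*(-89/5) = 87309/35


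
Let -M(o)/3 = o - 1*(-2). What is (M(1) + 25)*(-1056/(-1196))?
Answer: 4224/299 ≈ 14.127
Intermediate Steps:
M(o) = -6 - 3*o (M(o) = -3*(o - 1*(-2)) = -3*(o + 2) = -3*(2 + o) = -6 - 3*o)
(M(1) + 25)*(-1056/(-1196)) = ((-6 - 3*1) + 25)*(-1056/(-1196)) = ((-6 - 3) + 25)*(-1056*(-1/1196)) = (-9 + 25)*(264/299) = 16*(264/299) = 4224/299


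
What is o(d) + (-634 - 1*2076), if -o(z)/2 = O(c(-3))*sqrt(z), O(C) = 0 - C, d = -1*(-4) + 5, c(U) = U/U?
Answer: -2704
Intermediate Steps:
c(U) = 1
d = 9 (d = 4 + 5 = 9)
O(C) = -C
o(z) = 2*sqrt(z) (o(z) = -2*(-1*1)*sqrt(z) = -(-2)*sqrt(z) = 2*sqrt(z))
o(d) + (-634 - 1*2076) = 2*sqrt(9) + (-634 - 1*2076) = 2*3 + (-634 - 2076) = 6 - 2710 = -2704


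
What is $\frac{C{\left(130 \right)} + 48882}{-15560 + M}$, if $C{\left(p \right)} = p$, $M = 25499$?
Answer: $\frac{49012}{9939} \approx 4.9313$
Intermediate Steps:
$\frac{C{\left(130 \right)} + 48882}{-15560 + M} = \frac{130 + 48882}{-15560 + 25499} = \frac{49012}{9939}$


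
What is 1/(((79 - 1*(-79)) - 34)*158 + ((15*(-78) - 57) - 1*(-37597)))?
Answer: 1/55962 ≈ 1.7869e-5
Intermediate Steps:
1/(((79 - 1*(-79)) - 34)*158 + ((15*(-78) - 57) - 1*(-37597))) = 1/(((79 + 79) - 34)*158 + ((-1170 - 57) + 37597)) = 1/((158 - 34)*158 + (-1227 + 37597)) = 1/(124*158 + 36370) = 1/(19592 + 36370) = 1/55962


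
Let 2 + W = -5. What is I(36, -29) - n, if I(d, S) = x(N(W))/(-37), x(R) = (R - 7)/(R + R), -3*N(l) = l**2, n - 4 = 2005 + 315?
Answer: -601921/259 ≈ -2324.0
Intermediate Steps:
W = -7 (W = -2 - 5 = -7)
n = 2324 (n = 4 + (2005 + 315) = 4 + 2320 = 2324)
N(l) = -l**2/3
x(R) = (-7 + R)/(2*R) (x(R) = (-7 + R)/((2*R)) = (-7 + R)*(1/(2*R)) = (-7 + R)/(2*R))
I(d, S) = -5/259 (I(d, S) = ((-7 - 1/3*(-7)**2)/(2*((-1/3*(-7)**2))))/(-37) = ((-7 - 1/3*49)/(2*((-1/3*49))))*(-1/37) = ((-7 - 49/3)/(2*(-49/3)))*(-1/37) = ((1/2)*(-3/49)*(-70/3))*(-1/37) = (5/7)*(-1/37) = -5/259)
I(36, -29) - n = -5/259 - 1*2324 = -5/259 - 2324 = -601921/259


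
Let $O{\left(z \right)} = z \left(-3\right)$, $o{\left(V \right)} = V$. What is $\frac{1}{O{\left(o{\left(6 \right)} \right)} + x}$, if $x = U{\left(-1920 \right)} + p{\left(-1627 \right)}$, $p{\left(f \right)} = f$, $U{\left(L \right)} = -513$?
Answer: $- \frac{1}{2158} \approx -0.00046339$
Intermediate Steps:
$O{\left(z \right)} = - 3 z$
$x = -2140$ ($x = -513 - 1627 = -2140$)
$\frac{1}{O{\left(o{\left(6 \right)} \right)} + x} = \frac{1}{\left(-3\right) 6 - 2140} = \frac{1}{-18 - 2140} = \frac{1}{-2158} = - \frac{1}{2158}$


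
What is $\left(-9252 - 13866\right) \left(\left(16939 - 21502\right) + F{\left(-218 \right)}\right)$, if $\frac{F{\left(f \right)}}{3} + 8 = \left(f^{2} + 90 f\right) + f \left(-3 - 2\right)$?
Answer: $-1904807610$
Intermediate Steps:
$F{\left(f \right)} = -24 + 3 f^{2} + 255 f$ ($F{\left(f \right)} = -24 + 3 \left(\left(f^{2} + 90 f\right) + f \left(-3 - 2\right)\right) = -24 + 3 \left(\left(f^{2} + 90 f\right) + f \left(-5\right)\right) = -24 + 3 \left(\left(f^{2} + 90 f\right) - 5 f\right) = -24 + 3 \left(f^{2} + 85 f\right) = -24 + \left(3 f^{2} + 255 f\right) = -24 + 3 f^{2} + 255 f$)
$\left(-9252 - 13866\right) \left(\left(16939 - 21502\right) + F{\left(-218 \right)}\right) = \left(-9252 - 13866\right) \left(\left(16939 - 21502\right) + \left(-24 + 3 \left(-218\right)^{2} + 255 \left(-218\right)\right)\right) = - 23118 \left(\left(16939 - 21502\right) - -86958\right) = - 23118 \left(-4563 - -86958\right) = - 23118 \left(-4563 + 86958\right) = \left(-23118\right) 82395 = -1904807610$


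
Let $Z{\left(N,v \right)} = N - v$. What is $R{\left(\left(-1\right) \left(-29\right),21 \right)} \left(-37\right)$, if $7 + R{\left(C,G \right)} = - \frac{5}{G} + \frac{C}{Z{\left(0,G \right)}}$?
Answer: $\frac{6697}{21} \approx 318.9$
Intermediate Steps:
$R{\left(C,G \right)} = -7 - \frac{5}{G} - \frac{C}{G}$ ($R{\left(C,G \right)} = -7 + \left(- \frac{5}{G} + \frac{C}{0 - G}\right) = -7 + \left(- \frac{5}{G} + \frac{C}{\left(-1\right) G}\right) = -7 + \left(- \frac{5}{G} + C \left(- \frac{1}{G}\right)\right) = -7 - \left(\frac{5}{G} + \frac{C}{G}\right) = -7 - \frac{5}{G} - \frac{C}{G}$)
$R{\left(\left(-1\right) \left(-29\right),21 \right)} \left(-37\right) = \frac{-5 - \left(-1\right) \left(-29\right) - 147}{21} \left(-37\right) = \frac{-5 - 29 - 147}{21} \left(-37\right) = \frac{1}{21} \left(-181\right) \left(-37\right) = \left(- \frac{181}{21}\right) \left(-37\right) = \frac{6697}{21}$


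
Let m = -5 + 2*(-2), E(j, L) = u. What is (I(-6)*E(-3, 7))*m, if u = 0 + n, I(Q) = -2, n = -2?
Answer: -36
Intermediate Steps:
u = -2 (u = 0 - 2 = -2)
E(j, L) = -2
m = -9 (m = -5 - 4 = -9)
(I(-6)*E(-3, 7))*m = -2*(-2)*(-9) = 4*(-9) = -36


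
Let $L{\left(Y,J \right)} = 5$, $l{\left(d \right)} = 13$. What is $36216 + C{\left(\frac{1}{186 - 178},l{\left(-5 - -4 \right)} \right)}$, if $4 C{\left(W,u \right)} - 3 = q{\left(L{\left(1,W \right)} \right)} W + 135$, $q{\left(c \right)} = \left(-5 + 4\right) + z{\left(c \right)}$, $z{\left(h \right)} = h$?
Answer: $\frac{290005}{8} \approx 36251.0$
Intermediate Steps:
$q{\left(c \right)} = -1 + c$ ($q{\left(c \right)} = \left(-5 + 4\right) + c = -1 + c$)
$C{\left(W,u \right)} = \frac{69}{2} + W$ ($C{\left(W,u \right)} = \frac{3}{4} + \frac{\left(-1 + 5\right) W + 135}{4} = \frac{3}{4} + \frac{4 W + 135}{4} = \frac{3}{4} + \frac{135 + 4 W}{4} = \frac{3}{4} + \left(\frac{135}{4} + W\right) = \frac{69}{2} + W$)
$36216 + C{\left(\frac{1}{186 - 178},l{\left(-5 - -4 \right)} \right)} = 36216 + \left(\frac{69}{2} + \frac{1}{186 - 178}\right) = 36216 + \left(\frac{69}{2} + \frac{1}{8}\right) = 36216 + \frac{277}{8} = \frac{290005}{8}$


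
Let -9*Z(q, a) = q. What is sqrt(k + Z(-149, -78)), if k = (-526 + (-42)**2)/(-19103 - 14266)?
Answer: sqrt(375370151)/4767 ≈ 4.0643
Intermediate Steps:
Z(q, a) = -q/9
k = -1238/33369 (k = (-526 + 1764)/(-33369) = 1238*(-1/33369) = -1238/33369 ≈ -0.037100)
sqrt(k + Z(-149, -78)) = sqrt(-1238/33369 - 1/9*(-149)) = sqrt(-1238/33369 + 149/9) = sqrt(1653613/100107) = sqrt(375370151)/4767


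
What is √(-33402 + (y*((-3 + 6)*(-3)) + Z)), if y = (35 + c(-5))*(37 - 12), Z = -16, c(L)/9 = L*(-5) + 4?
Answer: I*√100018 ≈ 316.26*I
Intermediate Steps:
c(L) = 36 - 45*L (c(L) = 9*(L*(-5) + 4) = 9*(-5*L + 4) = 9*(4 - 5*L) = 36 - 45*L)
y = 7400 (y = (35 + (36 - 45*(-5)))*(37 - 12) = (35 + (36 + 225))*25 = (35 + 261)*25 = 296*25 = 7400)
√(-33402 + (y*((-3 + 6)*(-3)) + Z)) = √(-33402 + (7400*((-3 + 6)*(-3)) - 16)) = √(-33402 + (7400*(3*(-3)) - 16)) = √(-33402 + (7400*(-9) - 16)) = √(-33402 + (-66600 - 16)) = √(-33402 - 66616) = √(-100018) = I*√100018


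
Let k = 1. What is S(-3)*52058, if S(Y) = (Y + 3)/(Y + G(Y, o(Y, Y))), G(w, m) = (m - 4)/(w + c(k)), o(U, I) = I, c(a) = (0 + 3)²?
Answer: 0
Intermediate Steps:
c(a) = 9 (c(a) = 3² = 9)
G(w, m) = (-4 + m)/(9 + w) (G(w, m) = (m - 4)/(w + 9) = (-4 + m)/(9 + w))
S(Y) = (3 + Y)/(Y + (-4 + Y)/(9 + Y)) (S(Y) = (Y + 3)/(Y + (-4 + Y)/(9 + Y)) = (3 + Y)/(Y + (-4 + Y)/(9 + Y)))
S(-3)*52058 = ((3 - 3)*(9 - 3)/(-4 - 3 - 3*(9 - 3)))*52058 = (0*6/(-4 - 3 - 3*6))*52058 = (0*6/(-4 - 3 - 18))*52058 = (0*6/(-25))*52058 = -1/25*0*6*52058 = 0*52058 = 0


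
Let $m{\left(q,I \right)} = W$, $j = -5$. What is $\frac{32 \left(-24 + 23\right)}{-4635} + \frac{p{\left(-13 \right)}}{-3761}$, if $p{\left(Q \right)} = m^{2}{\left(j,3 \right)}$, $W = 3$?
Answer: $\frac{78637}{17432235} \approx 0.004511$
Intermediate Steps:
$m{\left(q,I \right)} = 3$
$p{\left(Q \right)} = 9$ ($p{\left(Q \right)} = 3^{2} = 9$)
$\frac{32 \left(-24 + 23\right)}{-4635} + \frac{p{\left(-13 \right)}}{-3761} = \frac{32 \left(-24 + 23\right)}{-4635} + \frac{9}{-3761} = 32 \left(-1\right) \left(- \frac{1}{4635}\right) + 9 \left(- \frac{1}{3761}\right) = \left(-32\right) \left(- \frac{1}{4635}\right) - \frac{9}{3761} = \frac{32}{4635} - \frac{9}{3761} = \frac{78637}{17432235}$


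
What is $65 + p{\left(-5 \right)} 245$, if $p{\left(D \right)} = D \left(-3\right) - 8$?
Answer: $1780$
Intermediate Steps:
$p{\left(D \right)} = -8 - 3 D$ ($p{\left(D \right)} = - 3 D - 8 = -8 - 3 D$)
$65 + p{\left(-5 \right)} 245 = 65 + \left(-8 - -15\right) 245 = 65 + \left(-8 + 15\right) 245 = 65 + 7 \cdot 245 = 65 + 1715 = 1780$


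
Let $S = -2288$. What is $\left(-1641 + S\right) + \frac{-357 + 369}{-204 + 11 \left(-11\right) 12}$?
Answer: $- \frac{542203}{138} \approx -3929.0$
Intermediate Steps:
$\left(-1641 + S\right) + \frac{-357 + 369}{-204 + 11 \left(-11\right) 12} = \left(-1641 - 2288\right) + \frac{-357 + 369}{-204 + 11 \left(-11\right) 12} = -3929 + \frac{12}{-204 - 1452} = -3929 + \frac{12}{-1656} = -3929 + 12 \left(- \frac{1}{1656}\right) = -3929 - \frac{1}{138} = - \frac{542203}{138}$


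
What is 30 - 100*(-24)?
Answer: 2430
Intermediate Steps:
30 - 100*(-24) = 30 + 2400 = 2430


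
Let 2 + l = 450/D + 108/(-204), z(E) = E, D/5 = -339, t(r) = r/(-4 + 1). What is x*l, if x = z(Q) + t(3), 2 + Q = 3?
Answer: 0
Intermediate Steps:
t(r) = -r/3 (t(r) = r/(-3) = r*(-⅓) = -r/3)
Q = 1 (Q = -2 + 3 = 1)
D = -1695 (D = 5*(-339) = -1695)
l = -5369/1921 (l = -2 + (450/(-1695) + 108/(-204)) = -2 + (450*(-1/1695) + 108*(-1/204)) = -2 + (-30/113 - 9/17) = -2 - 1527/1921 = -5369/1921 ≈ -2.7949)
x = 0 (x = 1 - ⅓*3 = 1 - 1 = 0)
x*l = 0*(-5369/1921) = 0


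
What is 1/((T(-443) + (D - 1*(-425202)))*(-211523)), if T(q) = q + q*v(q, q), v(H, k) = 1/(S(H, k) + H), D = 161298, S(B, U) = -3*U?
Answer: -2/247928858099 ≈ -8.0668e-12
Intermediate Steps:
v(H, k) = 1/(H - 3*k) (v(H, k) = 1/(-3*k + H) = 1/(H - 3*k))
T(q) = -1/2 + q (T(q) = q + q/(q - 3*q) = q + q/((-2*q)) = q + q*(-1/(2*q)) = q - 1/2 = -1/2 + q)
1/((T(-443) + (D - 1*(-425202)))*(-211523)) = 1/(((-1/2 - 443) + (161298 - 1*(-425202)))*(-211523)) = -1/211523/(-887/2 + (161298 + 425202)) = -1/211523/(-887/2 + 586500) = -1/211523/(1172113/2) = (2/1172113)*(-1/211523) = -2/247928858099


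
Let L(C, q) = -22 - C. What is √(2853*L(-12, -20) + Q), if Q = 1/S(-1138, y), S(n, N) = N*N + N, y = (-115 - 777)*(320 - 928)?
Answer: I*√38565337273104881953568742/36766109904 ≈ 168.91*I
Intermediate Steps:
y = 542336 (y = -892*(-608) = 542336)
S(n, N) = N + N² (S(n, N) = N² + N = N + N²)
Q = 1/294128879232 (Q = 1/(542336*(1 + 542336)) = 1/(542336*542337) = 1/294128879232 ≈ 3.3999e-12)
√(2853*L(-12, -20) + Q) = √(2853*(-22 - 1*(-12)) + 1/294128879232) = √(2853*(-22 + 12) + 1/294128879232) = √(2853*(-10) + 1/294128879232) = √(-28530 + 1/294128879232) = √(-8391496924488959/294128879232) = I*√38565337273104881953568742/36766109904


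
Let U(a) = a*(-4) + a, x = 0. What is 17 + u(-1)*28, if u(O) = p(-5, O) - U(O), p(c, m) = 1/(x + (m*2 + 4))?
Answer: -53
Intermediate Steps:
U(a) = -3*a (U(a) = -4*a + a = -3*a)
p(c, m) = 1/(4 + 2*m) (p(c, m) = 1/(0 + (m*2 + 4)) = 1/(0 + (2*m + 4)) = 1/(0 + (4 + 2*m)) = 1/(4 + 2*m))
u(O) = 1/(2*(2 + O)) + 3*O (u(O) = 1/(2*(2 + O)) - (-3)*O = 1/(2*(2 + O)) + 3*O)
17 + u(-1)*28 = 17 + ((1 + 6*(-1)*(2 - 1))/(2*(2 - 1)))*28 = 17 + ((½)*(1 + 6*(-1)*1)/1)*28 = 17 + ((½)*1*(1 - 6))*28 = 17 + ((½)*1*(-5))*28 = 17 - 5/2*28 = 17 - 70 = -53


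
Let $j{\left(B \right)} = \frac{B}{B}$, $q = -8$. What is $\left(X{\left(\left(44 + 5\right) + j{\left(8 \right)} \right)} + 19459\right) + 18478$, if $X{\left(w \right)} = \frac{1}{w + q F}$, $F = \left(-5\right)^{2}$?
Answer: $\frac{5690549}{150} \approx 37937.0$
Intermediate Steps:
$F = 25$
$j{\left(B \right)} = 1$
$X{\left(w \right)} = \frac{1}{-200 + w}$ ($X{\left(w \right)} = \frac{1}{w - 200} = \frac{1}{-200 + w}$)
$\left(X{\left(\left(44 + 5\right) + j{\left(8 \right)} \right)} + 19459\right) + 18478 = \left(\frac{1}{-200 + \left(\left(44 + 5\right) + 1\right)} + 19459\right) + 18478 = \left(\frac{1}{-200 + \left(49 + 1\right)} + 19459\right) + 18478 = \left(\frac{1}{-200 + 50} + 19459\right) + 18478 = \left(\frac{1}{-150} + 19459\right) + 18478 = \left(- \frac{1}{150} + 19459\right) + 18478 = \frac{2918849}{150} + 18478 = \frac{5690549}{150}$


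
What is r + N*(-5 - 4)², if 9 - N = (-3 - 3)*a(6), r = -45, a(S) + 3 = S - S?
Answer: -774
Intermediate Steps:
a(S) = -3 (a(S) = -3 + (S - S) = -3 + 0 = -3)
N = -9 (N = 9 - (-3 - 3)*(-3) = 9 - (-6)*(-3) = 9 - 1*18 = 9 - 18 = -9)
r + N*(-5 - 4)² = -45 - 9*(-5 - 4)² = -45 - 9*(-9)² = -45 - 9*81 = -45 - 729 = -774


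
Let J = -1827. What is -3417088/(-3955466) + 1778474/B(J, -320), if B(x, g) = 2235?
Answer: 3521165315282/4420233255 ≈ 796.60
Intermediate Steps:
-3417088/(-3955466) + 1778474/B(J, -320) = -3417088/(-3955466) + 1778474/2235 = -3417088*(-1/3955466) + 1778474*(1/2235) = 1708544/1977733 + 1778474/2235 = 3521165315282/4420233255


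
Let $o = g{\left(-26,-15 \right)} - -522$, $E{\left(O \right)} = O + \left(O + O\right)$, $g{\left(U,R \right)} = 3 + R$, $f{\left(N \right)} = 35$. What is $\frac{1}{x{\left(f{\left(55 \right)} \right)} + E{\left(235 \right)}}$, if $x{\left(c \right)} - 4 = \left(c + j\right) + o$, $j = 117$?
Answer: $\frac{1}{1371} \approx 0.00072939$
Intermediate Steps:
$E{\left(O \right)} = 3 O$ ($E{\left(O \right)} = O + 2 O = 3 O$)
$o = 510$ ($o = \left(3 - 15\right) - -522 = -12 + 522 = 510$)
$x{\left(c \right)} = 631 + c$ ($x{\left(c \right)} = 4 + \left(\left(c + 117\right) + 510\right) = 4 + \left(\left(117 + c\right) + 510\right) = 4 + \left(627 + c\right) = 631 + c$)
$\frac{1}{x{\left(f{\left(55 \right)} \right)} + E{\left(235 \right)}} = \frac{1}{\left(631 + 35\right) + 3 \cdot 235} = \frac{1}{666 + 705} = \frac{1}{1371}$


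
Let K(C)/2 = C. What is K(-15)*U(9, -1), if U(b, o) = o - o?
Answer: 0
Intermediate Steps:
K(C) = 2*C
U(b, o) = 0
K(-15)*U(9, -1) = (2*(-15))*0 = -30*0 = 0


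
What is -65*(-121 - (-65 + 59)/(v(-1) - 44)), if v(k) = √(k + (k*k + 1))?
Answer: 338585/43 ≈ 7874.1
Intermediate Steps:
v(k) = √(1 + k + k²) (v(k) = √(k + (k² + 1)) = √(k + (1 + k²)) = √(1 + k + k²))
-65*(-121 - (-65 + 59)/(v(-1) - 44)) = -65*(-121 - (-65 + 59)/(√(1 - 1 + (-1)²) - 44)) = -65*(-121 - (-6)/(√(1 - 1 + 1) - 44)) = -65*(-121 - (-6)/(√1 - 44)) = -65*(-121 - (-6)/(1 - 44)) = -65*(-121 - (-6)/(-43)) = -65*(-121 - (-6)*(-1)/43) = -65*(-121 - 1*6/43) = -65*(-121 - 6/43) = -65*(-5209/43) = 338585/43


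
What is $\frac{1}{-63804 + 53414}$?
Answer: $- \frac{1}{10390} \approx -9.6246 \cdot 10^{-5}$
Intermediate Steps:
$\frac{1}{-63804 + 53414} = \frac{1}{-10390} = - \frac{1}{10390}$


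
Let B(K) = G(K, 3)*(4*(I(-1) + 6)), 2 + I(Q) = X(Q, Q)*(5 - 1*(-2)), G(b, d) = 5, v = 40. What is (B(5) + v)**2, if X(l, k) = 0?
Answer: 14400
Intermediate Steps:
I(Q) = -2 (I(Q) = -2 + 0*(5 - 1*(-2)) = -2 + 0*(5 + 2) = -2 + 0*7 = -2 + 0 = -2)
B(K) = 80 (B(K) = 5*(4*(-2 + 6)) = 5*(4*4) = 5*16 = 80)
(B(5) + v)**2 = (80 + 40)**2 = 120**2 = 14400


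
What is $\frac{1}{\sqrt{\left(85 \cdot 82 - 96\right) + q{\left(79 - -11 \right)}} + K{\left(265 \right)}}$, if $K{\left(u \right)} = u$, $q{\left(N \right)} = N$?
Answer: $\frac{265}{63261} - \frac{2 \sqrt{1741}}{63261} \approx 0.0028698$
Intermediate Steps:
$\frac{1}{\sqrt{\left(85 \cdot 82 - 96\right) + q{\left(79 - -11 \right)}} + K{\left(265 \right)}} = \frac{1}{\sqrt{\left(85 \cdot 82 - 96\right) + \left(79 - -11\right)} + 265} = \frac{1}{\sqrt{\left(6970 - 96\right) + \left(79 + 11\right)} + 265} = \frac{1}{\sqrt{6874 + 90} + 265} = \frac{1}{\sqrt{6964} + 265} = \frac{1}{2 \sqrt{1741} + 265} = \frac{1}{265 + 2 \sqrt{1741}}$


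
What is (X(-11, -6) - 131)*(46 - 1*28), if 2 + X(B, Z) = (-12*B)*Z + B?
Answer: -16848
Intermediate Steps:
X(B, Z) = -2 + B - 12*B*Z (X(B, Z) = -2 + ((-12*B)*Z + B) = -2 + (-12*B*Z + B) = -2 + (B - 12*B*Z) = -2 + B - 12*B*Z)
(X(-11, -6) - 131)*(46 - 1*28) = ((-2 - 11 - 12*(-11)*(-6)) - 131)*(46 - 1*28) = ((-2 - 11 - 792) - 131)*(46 - 28) = (-805 - 131)*18 = -936*18 = -16848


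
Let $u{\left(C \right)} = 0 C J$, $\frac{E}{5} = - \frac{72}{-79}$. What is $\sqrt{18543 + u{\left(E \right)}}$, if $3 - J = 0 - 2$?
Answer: $\sqrt{18543} \approx 136.17$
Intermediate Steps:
$J = 5$ ($J = 3 - \left(0 - 2\right) = 3 - -2 = 3 + 2 = 5$)
$E = \frac{360}{79}$ ($E = 5 \left(- \frac{72}{-79}\right) = 5 \left(\left(-72\right) \left(- \frac{1}{79}\right)\right) = 5 \cdot \frac{72}{79} = \frac{360}{79} \approx 4.557$)
$u{\left(C \right)} = 0$ ($u{\left(C \right)} = 0 C 5 = 0 \cdot 5 = 0$)
$\sqrt{18543 + u{\left(E \right)}} = \sqrt{18543 + 0} = \sqrt{18543}$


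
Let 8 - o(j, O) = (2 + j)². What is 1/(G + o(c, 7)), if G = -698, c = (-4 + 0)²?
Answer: -1/1014 ≈ -0.00098619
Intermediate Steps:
c = 16 (c = (-4)² = 16)
o(j, O) = 8 - (2 + j)²
1/(G + o(c, 7)) = 1/(-698 + (8 - (2 + 16)²)) = 1/(-698 + (8 - 1*18²)) = 1/(-698 + (8 - 1*324)) = 1/(-698 + (8 - 324)) = 1/(-698 - 316) = 1/(-1014) = -1/1014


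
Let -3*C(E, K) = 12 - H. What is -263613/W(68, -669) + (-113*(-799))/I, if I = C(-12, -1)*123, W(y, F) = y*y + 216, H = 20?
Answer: 21907751/99220 ≈ 220.80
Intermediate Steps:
W(y, F) = 216 + y**2 (W(y, F) = y**2 + 216 = 216 + y**2)
C(E, K) = 8/3 (C(E, K) = -(12 - 1*20)/3 = -(12 - 20)/3 = -1/3*(-8) = 8/3)
I = 328 (I = (8/3)*123 = 328)
-263613/W(68, -669) + (-113*(-799))/I = -263613/(216 + 68**2) - 113*(-799)/328 = -263613/(216 + 4624) + 90287*(1/328) = -263613/4840 + 90287/328 = 21907751/99220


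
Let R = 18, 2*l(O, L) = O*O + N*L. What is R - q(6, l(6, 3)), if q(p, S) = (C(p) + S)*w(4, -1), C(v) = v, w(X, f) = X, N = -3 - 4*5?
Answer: 60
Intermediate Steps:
N = -23 (N = -3 - 20 = -23)
l(O, L) = O**2/2 - 23*L/2 (l(O, L) = (O*O - 23*L)/2 = (O**2 - 23*L)/2 = O**2/2 - 23*L/2)
q(p, S) = 4*S + 4*p (q(p, S) = (p + S)*4 = (S + p)*4 = 4*S + 4*p)
R - q(6, l(6, 3)) = 18 - (4*((1/2)*6**2 - 23/2*3) + 4*6) = 18 - (4*((1/2)*36 - 69/2) + 24) = 18 - (4*(18 - 69/2) + 24) = 18 - (4*(-33/2) + 24) = 18 - (-66 + 24) = 18 - 1*(-42) = 18 + 42 = 60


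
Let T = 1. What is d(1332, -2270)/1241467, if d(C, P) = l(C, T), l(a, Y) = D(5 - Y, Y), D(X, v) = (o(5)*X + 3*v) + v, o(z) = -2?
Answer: -4/1241467 ≈ -3.2220e-6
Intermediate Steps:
D(X, v) = -2*X + 4*v (D(X, v) = (-2*X + 3*v) + v = -2*X + 4*v)
l(a, Y) = -10 + 6*Y (l(a, Y) = -2*(5 - Y) + 4*Y = (-10 + 2*Y) + 4*Y = -10 + 6*Y)
d(C, P) = -4 (d(C, P) = -10 + 6*1 = -10 + 6 = -4)
d(1332, -2270)/1241467 = -4/1241467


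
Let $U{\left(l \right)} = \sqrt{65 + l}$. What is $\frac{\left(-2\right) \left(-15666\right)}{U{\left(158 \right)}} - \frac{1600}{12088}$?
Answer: $- \frac{200}{1511} + \frac{31332 \sqrt{223}}{223} \approx 2098.0$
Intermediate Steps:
$\frac{\left(-2\right) \left(-15666\right)}{U{\left(158 \right)}} - \frac{1600}{12088} = \frac{\left(-2\right) \left(-15666\right)}{\sqrt{65 + 158}} - \frac{1600}{12088} = \frac{31332}{\sqrt{223}} - \frac{200}{1511} = 31332 \frac{\sqrt{223}}{223} - \frac{200}{1511} = \frac{31332 \sqrt{223}}{223} - \frac{200}{1511} = - \frac{200}{1511} + \frac{31332 \sqrt{223}}{223}$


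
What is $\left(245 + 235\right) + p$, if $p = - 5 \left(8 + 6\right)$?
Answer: $410$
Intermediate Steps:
$p = -70$ ($p = \left(-5\right) 14 = -70$)
$\left(245 + 235\right) + p = \left(245 + 235\right) - 70 = 480 - 70 = 410$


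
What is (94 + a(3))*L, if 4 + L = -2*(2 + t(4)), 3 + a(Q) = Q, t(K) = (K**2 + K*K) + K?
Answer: -7520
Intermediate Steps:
t(K) = K + 2*K**2 (t(K) = (K**2 + K**2) + K = 2*K**2 + K = K + 2*K**2)
a(Q) = -3 + Q
L = -80 (L = -4 - 2*(2 + 4*(1 + 2*4)) = -4 - 2*(2 + 4*(1 + 8)) = -4 - 2*(2 + 4*9) = -4 - 2*(2 + 36) = -4 - 2*38 = -4 - 76 = -80)
(94 + a(3))*L = (94 + (-3 + 3))*(-80) = (94 + 0)*(-80) = 94*(-80) = -7520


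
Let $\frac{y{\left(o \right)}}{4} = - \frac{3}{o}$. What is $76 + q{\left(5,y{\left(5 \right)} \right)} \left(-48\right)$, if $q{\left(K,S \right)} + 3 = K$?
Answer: $-20$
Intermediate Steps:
$y{\left(o \right)} = - \frac{12}{o}$ ($y{\left(o \right)} = 4 \left(- \frac{3}{o}\right) = - \frac{12}{o}$)
$q{\left(K,S \right)} = -3 + K$
$76 + q{\left(5,y{\left(5 \right)} \right)} \left(-48\right) = 76 + \left(-3 + 5\right) \left(-48\right) = 76 + 2 \left(-48\right) = 76 - 96 = -20$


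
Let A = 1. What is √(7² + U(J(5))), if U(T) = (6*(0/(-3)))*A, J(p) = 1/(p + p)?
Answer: 7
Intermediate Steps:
J(p) = 1/(2*p)
U(T) = 0 (U(T) = (6*(0/(-3)))*1 = (6*(0*(-⅓)))*1 = (6*0)*1 = 0*1 = 0)
√(7² + U(J(5))) = √(7² + 0) = √(49 + 0) = √49 = 7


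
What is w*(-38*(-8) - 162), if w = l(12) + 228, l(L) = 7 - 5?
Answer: 32660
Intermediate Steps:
l(L) = 2
w = 230 (w = 2 + 228 = 230)
w*(-38*(-8) - 162) = 230*(-38*(-8) - 162) = 230*(304 - 162) = 230*142 = 32660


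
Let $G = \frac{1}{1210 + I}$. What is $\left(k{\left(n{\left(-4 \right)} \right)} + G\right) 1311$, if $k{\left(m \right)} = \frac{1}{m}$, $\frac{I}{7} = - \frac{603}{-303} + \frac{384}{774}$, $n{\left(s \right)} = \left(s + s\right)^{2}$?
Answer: $\frac{22058488767}{1023477824} \approx 21.552$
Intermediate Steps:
$n{\left(s \right)} = 4 s^{2}$ ($n{\left(s \right)} = \left(2 s\right)^{2} = 4 s^{2}$)
$I = \frac{226751}{13029}$ ($I = 7 \left(- \frac{603}{-303} + \frac{384}{774}\right) = 7 \left(\left(-603\right) \left(- \frac{1}{303}\right) + 384 \cdot \frac{1}{774}\right) = 7 \left(\frac{201}{101} + \frac{64}{129}\right) = 7 \cdot \frac{32393}{13029} = \frac{226751}{13029} \approx 17.404$)
$G = \frac{13029}{15991841}$ ($G = \frac{1}{1210 + \frac{226751}{13029}} = \frac{1}{\frac{15991841}{13029}} = \frac{13029}{15991841} \approx 0.00081473$)
$\left(k{\left(n{\left(-4 \right)} \right)} + G\right) 1311 = \left(\frac{1}{4 \left(-4\right)^{2}} + \frac{13029}{15991841}\right) 1311 = \left(\frac{1}{4 \cdot 16} + \frac{13029}{15991841}\right) 1311 = \left(\frac{1}{64} + \frac{13029}{15991841}\right) 1311 = \frac{16825697}{1023477824} \cdot 1311 = \frac{22058488767}{1023477824}$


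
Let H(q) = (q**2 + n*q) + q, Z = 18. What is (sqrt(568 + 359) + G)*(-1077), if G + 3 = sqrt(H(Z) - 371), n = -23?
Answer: 3231 - 3231*sqrt(103) - 1077*I*sqrt(443) ≈ -29560.0 - 22668.0*I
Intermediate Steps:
H(q) = q**2 - 22*q (H(q) = (q**2 - 23*q) + q = q**2 - 22*q)
G = -3 + I*sqrt(443) (G = -3 + sqrt(18*(-22 + 18) - 371) = -3 + sqrt(18*(-4) - 371) = -3 + sqrt(-72 - 371) = -3 + sqrt(-443) = -3 + I*sqrt(443) ≈ -3.0 + 21.048*I)
(sqrt(568 + 359) + G)*(-1077) = (sqrt(568 + 359) + (-3 + I*sqrt(443)))*(-1077) = (sqrt(927) + (-3 + I*sqrt(443)))*(-1077) = (3*sqrt(103) + (-3 + I*sqrt(443)))*(-1077) = (-3 + 3*sqrt(103) + I*sqrt(443))*(-1077) = 3231 - 3231*sqrt(103) - 1077*I*sqrt(443)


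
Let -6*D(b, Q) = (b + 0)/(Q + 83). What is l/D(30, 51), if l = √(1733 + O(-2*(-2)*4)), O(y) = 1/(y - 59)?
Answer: -134*√3204274/215 ≈ -1115.7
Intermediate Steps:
O(y) = 1/(-59 + y)
D(b, Q) = -b/(6*(83 + Q)) (D(b, Q) = -(b + 0)/(6*(Q + 83)) = -b/(6*(83 + Q)))
l = √3204274/43 (l = √(1733 + 1/(-59 - 2*(-2)*4)) = √(1733 + 1/(-59 + 4*4)) = √(1733 + 1/(-59 + 16)) = √(1733 + 1/(-43)) = √(1733 - 1/43) = √(74518/43) = √3204274/43 ≈ 41.629)
l/D(30, 51) = (√3204274/43)/((-1*30/(498 + 6*51))) = (√3204274/43)/((-1*30/(498 + 306))) = (√3204274/43)/((-1*30/804)) = (√3204274/43)/((-1*30*1/804)) = (√3204274/43)/(-5/134) = (√3204274/43)*(-134/5) = -134*√3204274/215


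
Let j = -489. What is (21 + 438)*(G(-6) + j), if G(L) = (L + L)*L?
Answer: -191403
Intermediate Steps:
G(L) = 2*L² (G(L) = (2*L)*L = 2*L²)
(21 + 438)*(G(-6) + j) = (21 + 438)*(2*(-6)² - 489) = 459*(2*36 - 489) = 459*(72 - 489) = 459*(-417) = -191403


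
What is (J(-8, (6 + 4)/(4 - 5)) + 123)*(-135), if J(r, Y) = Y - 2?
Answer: -14985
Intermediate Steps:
J(r, Y) = -2 + Y
(J(-8, (6 + 4)/(4 - 5)) + 123)*(-135) = ((-2 + (6 + 4)/(4 - 5)) + 123)*(-135) = ((-2 + 10/(-1)) + 123)*(-135) = ((-2 + 10*(-1)) + 123)*(-135) = ((-2 - 10) + 123)*(-135) = (-12 + 123)*(-135) = 111*(-135) = -14985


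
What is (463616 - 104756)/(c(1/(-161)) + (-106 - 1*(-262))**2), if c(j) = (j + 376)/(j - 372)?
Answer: 21493201980/1457495513 ≈ 14.747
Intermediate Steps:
c(j) = (376 + j)/(-372 + j)
(463616 - 104756)/(c(1/(-161)) + (-106 - 1*(-262))**2) = (463616 - 104756)/((376 + 1/(-161))/(-372 + 1/(-161)) + (-106 - 1*(-262))**2) = 358860/((376 - 1/161)/(-372 - 1/161) + (-106 + 262)**2) = 358860/((60535/161)/(-59893/161) + 156**2) = 358860/(-161/59893*60535/161 + 24336) = 358860/(-60535/59893 + 24336) = 358860/(1457495513/59893) = 358860*(59893/1457495513) = 21493201980/1457495513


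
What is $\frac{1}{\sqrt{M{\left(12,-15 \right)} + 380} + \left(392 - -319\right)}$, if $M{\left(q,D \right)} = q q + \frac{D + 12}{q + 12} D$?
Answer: $\frac{5688}{4039961} - \frac{2 \sqrt{8414}}{4039961} \approx 0.0013625$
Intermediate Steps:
$M{\left(q,D \right)} = q^{2} + \frac{D \left(12 + D\right)}{12 + q}$ ($M{\left(q,D \right)} = q^{2} + \frac{12 + D}{12 + q} D = q^{2} + \frac{D \left(12 + D\right)}{12 + q}$)
$\frac{1}{\sqrt{M{\left(12,-15 \right)} + 380} + \left(392 - -319\right)} = \frac{1}{\sqrt{\frac{\left(-15\right)^{2} + 12^{3} + 12 \left(-15\right) + 12 \cdot 12^{2}}{12 + 12} + 380} + \left(392 - -319\right)} = \frac{1}{\sqrt{\frac{225 + 1728 - 180 + 12 \cdot 144}{24} + 380} + \left(392 + 319\right)} = \frac{1}{\sqrt{\frac{225 + 1728 - 180 + 1728}{24} + 380} + 711} = \frac{1}{\sqrt{\frac{1}{24} \cdot 3501 + 380} + 711} = \frac{1}{\sqrt{\frac{1167}{8} + 380} + 711} = \frac{1}{\sqrt{\frac{4207}{8}} + 711} = \frac{1}{\frac{\sqrt{8414}}{4} + 711} = \frac{1}{711 + \frac{\sqrt{8414}}{4}}$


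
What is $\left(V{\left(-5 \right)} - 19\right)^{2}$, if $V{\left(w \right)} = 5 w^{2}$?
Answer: $11236$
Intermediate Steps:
$\left(V{\left(-5 \right)} - 19\right)^{2} = \left(5 \left(-5\right)^{2} - 19\right)^{2} = \left(5 \cdot 25 - 19\right)^{2} = \left(125 - 19\right)^{2} = 106^{2} = 11236$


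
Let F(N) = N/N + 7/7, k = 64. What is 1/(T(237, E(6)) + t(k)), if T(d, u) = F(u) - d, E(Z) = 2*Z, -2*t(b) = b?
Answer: -1/267 ≈ -0.0037453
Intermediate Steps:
t(b) = -b/2
F(N) = 2 (F(N) = 1 + 7*(⅐) = 1 + 1 = 2)
T(d, u) = 2 - d
1/(T(237, E(6)) + t(k)) = 1/((2 - 1*237) - ½*64) = 1/((2 - 237) - 32) = 1/(-235 - 32) = 1/(-267) = -1/267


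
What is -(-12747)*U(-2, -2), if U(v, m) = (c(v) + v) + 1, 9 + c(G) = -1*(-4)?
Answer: -76482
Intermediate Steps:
c(G) = -5 (c(G) = -9 - 1*(-4) = -9 + 4 = -5)
U(v, m) = -4 + v (U(v, m) = (-5 + v) + 1 = -4 + v)
-(-12747)*U(-2, -2) = -(-12747)*(-4 - 2) = -(-12747)*(-6) = -1*76482 = -76482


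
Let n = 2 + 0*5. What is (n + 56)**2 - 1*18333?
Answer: -14969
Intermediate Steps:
n = 2 (n = 2 + 0 = 2)
(n + 56)**2 - 1*18333 = (2 + 56)**2 - 1*18333 = 58**2 - 18333 = 3364 - 18333 = -14969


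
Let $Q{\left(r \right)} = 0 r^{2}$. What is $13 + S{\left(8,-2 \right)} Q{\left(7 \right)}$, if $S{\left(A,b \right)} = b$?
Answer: $13$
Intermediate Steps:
$Q{\left(r \right)} = 0$
$13 + S{\left(8,-2 \right)} Q{\left(7 \right)} = 13 - 0 = 13 + 0 = 13$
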